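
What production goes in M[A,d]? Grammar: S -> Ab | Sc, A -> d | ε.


For [A, d]: 'd' ∈ FIRST(d)
Entry: A -> d


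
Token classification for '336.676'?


Pattern: digits with a decimal point
Type: FLOAT_LITERAL


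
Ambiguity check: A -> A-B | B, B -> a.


precedence layered via separate nonterminal B: deterministic
Unambiguous


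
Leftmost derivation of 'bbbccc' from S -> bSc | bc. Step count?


Derivation: S => bSc => bbScc => bbbccc
Steps: 3


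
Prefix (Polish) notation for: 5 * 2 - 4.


left-to-right (same/higher precedence on left): tree is (- (* 5 2) 4)
Prefix: - * 5 2 4


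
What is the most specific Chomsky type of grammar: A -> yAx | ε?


Single nonterminal LHS, but y^n x^n is not regular
Classification: Type 2 (Context-Free)


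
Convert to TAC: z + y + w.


Break into single-operator statements:
t1 = z + y
t2 = t1 + w


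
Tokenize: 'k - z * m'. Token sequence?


Scan left to right, longest-match per lexeme
Tokens: ID(k), OP(-), ID(z), OP(*), ID(m)


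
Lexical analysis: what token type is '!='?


Pattern: operator symbol
Type: OPERATOR


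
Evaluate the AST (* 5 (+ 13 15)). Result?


Evaluate inner: (+ 13 15) = 28
Evaluate root: (* 5 28) = 140
Result: 140


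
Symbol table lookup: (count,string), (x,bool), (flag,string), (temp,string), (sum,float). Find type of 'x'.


Lookup 'x' → type bool


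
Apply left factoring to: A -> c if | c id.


Common prefix: 'c'
Factored: A -> c A', A' -> if | id


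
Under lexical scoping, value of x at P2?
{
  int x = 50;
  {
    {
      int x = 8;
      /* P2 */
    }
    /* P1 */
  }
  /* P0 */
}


x declared in the same block as P2
x = 8


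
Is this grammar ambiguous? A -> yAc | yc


balanced y^n…c^n: each string has a unique parse
Unambiguous


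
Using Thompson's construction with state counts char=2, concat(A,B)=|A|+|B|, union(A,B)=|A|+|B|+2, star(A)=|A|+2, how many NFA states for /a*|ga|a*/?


Syntax tree has 4 char leaf(s), 2 union(s), 2 star(s)
chars contribute 4×2 = 8; each union adds +2; each star adds +2
Total: 8 + 4 + 4 = 16 states


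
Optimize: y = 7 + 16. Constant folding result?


7 + 16 = 23 at compile time
Optimized: y = 23


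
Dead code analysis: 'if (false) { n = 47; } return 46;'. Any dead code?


condition is constant false, so the whole block is unreachable
Dead: 'if (false) { n = 47; }'


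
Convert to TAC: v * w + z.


Break into single-operator statements:
t1 = v * w
t2 = t1 + z


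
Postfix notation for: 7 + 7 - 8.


Left to right (same or higher precedence on left)
Postfix: 7 7 + 8 -


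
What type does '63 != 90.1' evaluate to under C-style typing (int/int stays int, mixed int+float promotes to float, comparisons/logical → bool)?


Operand types: int != float
Rule: comparison yields bool
Result type: bool


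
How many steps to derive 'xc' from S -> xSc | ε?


Derivation: S => xSc => xc
Steps: 2


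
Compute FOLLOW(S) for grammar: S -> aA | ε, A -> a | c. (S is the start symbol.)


$ ∈ FOLLOW(S). For each A -> αBβ: add FIRST(β)\{ε} to FOLLOW(B); if β nullable, add FOLLOW(A).
FOLLOW(S) = {$}


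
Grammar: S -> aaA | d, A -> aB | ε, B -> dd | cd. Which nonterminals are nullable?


A nonterminal is nullable iff some alternative derives ε (directly, or every symbol in it is nullable)
Nullable: {A}


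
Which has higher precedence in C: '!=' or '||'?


'!=' is equality (level 6); '||' is logical OR (level 1)
Higher level binds tighter
'!=' has higher precedence than '||'


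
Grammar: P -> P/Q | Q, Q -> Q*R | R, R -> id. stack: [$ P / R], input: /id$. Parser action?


'R' (not preceded by Q*) is the handle for Q -> R
Action: reduce (Q -> R)


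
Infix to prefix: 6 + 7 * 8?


'*' binds tighter: tree is (+ 6 (* 7 8))
Prefix: + 6 * 7 8


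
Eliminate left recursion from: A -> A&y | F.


Left-recursive alternatives: A&y; non-recursive: F
Introduce A': A -> FA', A' -> &yA' | ε


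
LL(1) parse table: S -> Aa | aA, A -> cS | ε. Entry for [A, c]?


For [A, c]: 'c' ∈ FIRST(cS)
Entry: A -> cS


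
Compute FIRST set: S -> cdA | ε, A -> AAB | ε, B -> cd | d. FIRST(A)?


Per alternative of A: FIRST(AAB) = {c, d}; FIRST(ε) = {ε}
FIRST(A) = {c, d, ε}


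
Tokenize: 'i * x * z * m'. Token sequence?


Scan left to right, longest-match per lexeme
Tokens: ID(i), OP(*), ID(x), OP(*), ID(z), OP(*), ID(m)


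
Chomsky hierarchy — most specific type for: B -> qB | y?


Right-linear: every RHS is a terminal or a terminal followed by one nonterminal
Classification: Type 3 (Regular)


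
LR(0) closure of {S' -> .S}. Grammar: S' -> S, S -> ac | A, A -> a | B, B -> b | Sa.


Start: S' -> .S
For each item with dot before a nonterminal B, add B -> .γ for every B-production
Closure: [S' -> .S, S -> .ac, S -> .A, A -> .a, A -> .B, B -> .b, B -> .Sa]


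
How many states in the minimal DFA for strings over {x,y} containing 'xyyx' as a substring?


KMP-style automaton: 4 progress states + 1 absorbing accept = 5
Minimal DFA: 5 states


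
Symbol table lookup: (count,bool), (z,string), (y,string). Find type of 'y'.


Lookup 'y' → type string


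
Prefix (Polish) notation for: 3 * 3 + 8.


left-to-right (same/higher precedence on left): tree is (+ (* 3 3) 8)
Prefix: + * 3 3 8


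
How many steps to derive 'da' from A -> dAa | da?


Derivation: A => da
Steps: 1


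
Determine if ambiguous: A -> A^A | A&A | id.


'id^id&id' has two parse trees (no precedence encoded between ^ and &)
Ambiguous


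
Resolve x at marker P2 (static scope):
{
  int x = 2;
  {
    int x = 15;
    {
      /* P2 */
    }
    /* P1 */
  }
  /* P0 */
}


P2's block does not declare x; resolves to the enclosing declaration at depth 1
x = 15


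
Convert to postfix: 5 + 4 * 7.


* has higher precedence, evaluate 4*7 first
Postfix: 5 4 7 * +


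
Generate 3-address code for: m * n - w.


Break into single-operator statements:
t1 = m * n
t2 = t1 - w


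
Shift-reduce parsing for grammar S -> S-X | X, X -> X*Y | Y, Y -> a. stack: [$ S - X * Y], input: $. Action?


handle 'X*Y' on top
Action: reduce (X -> X*Y)


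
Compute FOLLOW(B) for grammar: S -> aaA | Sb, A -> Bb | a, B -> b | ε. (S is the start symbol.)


$ ∈ FOLLOW(S). For each A -> αBβ: add FIRST(β)\{ε} to FOLLOW(B); if β nullable, add FOLLOW(A).
FOLLOW(B) = {b}


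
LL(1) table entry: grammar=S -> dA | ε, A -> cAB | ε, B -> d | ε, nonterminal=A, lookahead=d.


For [A, d]: ε is nullable and 'd' ∈ FOLLOW(A)
Entry: A -> ε


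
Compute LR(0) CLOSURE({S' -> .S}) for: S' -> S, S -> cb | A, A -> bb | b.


Start: S' -> .S
For each item with dot before a nonterminal B, add B -> .γ for every B-production
Closure: [S' -> .S, S -> .cb, S -> .A, A -> .bb, A -> .b]


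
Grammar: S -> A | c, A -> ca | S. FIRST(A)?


Per alternative of A: FIRST(ca) = {c}; FIRST(S) = {c}
FIRST(A) = {c}


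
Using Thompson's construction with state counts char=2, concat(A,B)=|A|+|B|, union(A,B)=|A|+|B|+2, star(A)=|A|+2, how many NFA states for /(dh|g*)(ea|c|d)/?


Syntax tree has 7 char leaf(s), 3 union(s), 1 star(s)
chars contribute 7×2 = 14; each union adds +2; each star adds +2
Total: 14 + 6 + 2 = 22 states


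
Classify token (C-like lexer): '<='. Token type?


Pattern: operator symbol
Type: OPERATOR


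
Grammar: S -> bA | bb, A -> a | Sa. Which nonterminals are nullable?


A nonterminal is nullable iff some alternative derives ε (directly, or every symbol in it is nullable)
Nullable: {}


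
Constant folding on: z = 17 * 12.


17 * 12 = 204 at compile time
Optimized: z = 204


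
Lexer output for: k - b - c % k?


Scan left to right, longest-match per lexeme
Tokens: ID(k), OP(-), ID(b), OP(-), ID(c), OP(%), ID(k)


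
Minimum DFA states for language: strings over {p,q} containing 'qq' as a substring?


KMP-style automaton: 2 progress states + 1 absorbing accept = 3
Minimal DFA: 3 states


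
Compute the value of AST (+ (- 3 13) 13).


Evaluate inner: (- 3 13) = -10
Evaluate root: (+ -10 13) = 3
Result: 3


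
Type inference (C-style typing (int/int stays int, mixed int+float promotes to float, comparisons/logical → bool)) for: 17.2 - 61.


Operand types: float - int
Rule: mixed int/float promotes to float; int/int stays int
Result type: float


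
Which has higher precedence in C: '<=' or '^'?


'<=' is relational (level 7); '^' is bitwise XOR (level 4)
Higher level binds tighter
'<=' has higher precedence than '^'


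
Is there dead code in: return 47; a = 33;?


statement follows a return and is unreachable
Dead: 'a = 33'


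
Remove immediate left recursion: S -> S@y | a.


Left-recursive alternatives: S@y; non-recursive: a
Introduce S': S -> aS', S' -> @yS' | ε


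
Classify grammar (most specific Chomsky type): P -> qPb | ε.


Single nonterminal LHS, but q^n b^n is not regular
Classification: Type 2 (Context-Free)


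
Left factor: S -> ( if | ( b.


Common prefix: '('
Factored: S -> ( S', S' -> if | b


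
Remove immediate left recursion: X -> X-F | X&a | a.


Left-recursive alternatives: X-F, X&a; non-recursive: a
Introduce X': X -> aX', X' -> -FX' | &aX' | ε


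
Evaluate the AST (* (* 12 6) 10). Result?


Evaluate inner: (* 12 6) = 72
Evaluate root: (* 72 10) = 720
Result: 720


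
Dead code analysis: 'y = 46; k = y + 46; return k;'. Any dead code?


y is read by k's definition; k is returned
No dead code


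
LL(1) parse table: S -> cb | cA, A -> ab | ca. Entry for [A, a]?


For [A, a]: 'a' ∈ FIRST(ab)
Entry: A -> ab


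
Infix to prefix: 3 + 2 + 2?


left-to-right (same/higher precedence on left): tree is (+ (+ 3 2) 2)
Prefix: + + 3 2 2


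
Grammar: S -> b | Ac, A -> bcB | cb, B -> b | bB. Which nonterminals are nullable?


A nonterminal is nullable iff some alternative derives ε (directly, or every symbol in it is nullable)
Nullable: {}


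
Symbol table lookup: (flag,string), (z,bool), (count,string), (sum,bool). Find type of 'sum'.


Lookup 'sum' → type bool


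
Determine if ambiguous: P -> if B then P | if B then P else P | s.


dangling else: 'if B then if B then s else s' parses two ways
Ambiguous


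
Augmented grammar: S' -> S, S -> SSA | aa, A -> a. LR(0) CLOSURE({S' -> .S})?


Start: S' -> .S
For each item with dot before a nonterminal B, add B -> .γ for every B-production
Closure: [S' -> .S, S -> .SSA, S -> .aa]


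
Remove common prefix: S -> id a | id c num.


Common prefix: 'id'
Factored: S -> id S', S' -> a | c num


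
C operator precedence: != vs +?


'+' is additive (level 9); '!=' is equality (level 6)
Higher level binds tighter
'+' has higher precedence than '!='


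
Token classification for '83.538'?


Pattern: digits with a decimal point
Type: FLOAT_LITERAL


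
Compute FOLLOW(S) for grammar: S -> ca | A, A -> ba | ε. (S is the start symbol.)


$ ∈ FOLLOW(S). For each A -> αBβ: add FIRST(β)\{ε} to FOLLOW(B); if β nullable, add FOLLOW(A).
FOLLOW(S) = {$}


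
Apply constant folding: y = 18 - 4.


18 - 4 = 14 at compile time
Optimized: y = 14


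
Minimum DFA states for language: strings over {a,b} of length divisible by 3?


Track length mod 3: states 0..2, accept at 0
Minimal DFA: 3 states


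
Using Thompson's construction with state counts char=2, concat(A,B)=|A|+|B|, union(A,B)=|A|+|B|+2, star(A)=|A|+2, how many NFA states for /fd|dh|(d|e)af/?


Syntax tree has 8 char leaf(s), 3 union(s), 0 star(s)
chars contribute 8×2 = 16; each union adds +2; each star adds +2
Total: 16 + 6 + 0 = 22 states


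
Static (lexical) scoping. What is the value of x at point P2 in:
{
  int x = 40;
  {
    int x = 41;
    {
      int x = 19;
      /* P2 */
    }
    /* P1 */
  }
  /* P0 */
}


x declared in the same block as P2
x = 19


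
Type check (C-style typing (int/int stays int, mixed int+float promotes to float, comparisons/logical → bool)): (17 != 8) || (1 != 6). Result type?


Operand types: bool || bool
Rule: logical operators take bool operands and yield bool
Result type: bool


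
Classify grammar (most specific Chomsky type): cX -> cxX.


LHS has context (more than one symbol) and |LHS| ≤ |RHS|
Classification: Type 1 (Context-Sensitive)


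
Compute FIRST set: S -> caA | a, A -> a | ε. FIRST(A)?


Per alternative of A: FIRST(a) = {a}; FIRST(ε) = {ε}
FIRST(A) = {a, ε}


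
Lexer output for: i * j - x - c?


Scan left to right, longest-match per lexeme
Tokens: ID(i), OP(*), ID(j), OP(-), ID(x), OP(-), ID(c)


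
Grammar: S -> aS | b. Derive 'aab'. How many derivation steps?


Derivation: S => aS => aaS => aab
Steps: 3


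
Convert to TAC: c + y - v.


Break into single-operator statements:
t1 = c + y
t2 = t1 - v


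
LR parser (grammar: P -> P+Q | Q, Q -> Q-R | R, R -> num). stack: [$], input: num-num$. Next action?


no handle on stack; shift 'num'
Action: shift


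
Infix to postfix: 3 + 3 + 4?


Left to right (same or higher precedence on left)
Postfix: 3 3 + 4 +


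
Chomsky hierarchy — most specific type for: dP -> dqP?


LHS has context (more than one symbol) and |LHS| ≤ |RHS|
Classification: Type 1 (Context-Sensitive)


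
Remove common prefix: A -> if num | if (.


Common prefix: 'if'
Factored: A -> if A', A' -> num | (


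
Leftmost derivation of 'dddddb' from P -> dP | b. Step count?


Derivation: P => dP => ddP => dddP => ddddP => dddddP => dddddb
Steps: 6


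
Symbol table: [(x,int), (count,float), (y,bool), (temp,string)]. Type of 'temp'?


Lookup 'temp' → type string


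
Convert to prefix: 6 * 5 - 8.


left-to-right (same/higher precedence on left): tree is (- (* 6 5) 8)
Prefix: - * 6 5 8


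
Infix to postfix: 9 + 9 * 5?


* has higher precedence, evaluate 9*5 first
Postfix: 9 9 5 * +


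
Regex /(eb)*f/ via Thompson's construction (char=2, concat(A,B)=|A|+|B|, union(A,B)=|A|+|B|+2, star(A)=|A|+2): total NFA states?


Syntax tree has 3 char leaf(s), 0 union(s), 1 star(s)
chars contribute 3×2 = 6; each union adds +2; each star adds +2
Total: 6 + 0 + 2 = 8 states


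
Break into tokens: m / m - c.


Scan left to right, longest-match per lexeme
Tokens: ID(m), OP(/), ID(m), OP(-), ID(c)


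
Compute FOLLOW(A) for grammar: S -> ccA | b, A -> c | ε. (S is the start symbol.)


$ ∈ FOLLOW(S). For each A -> αBβ: add FIRST(β)\{ε} to FOLLOW(B); if β nullable, add FOLLOW(A).
FOLLOW(A) = {$}


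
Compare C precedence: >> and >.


'>>' is shift (level 8); '>' is relational (level 7)
Higher level binds tighter
'>>' has higher precedence than '>'


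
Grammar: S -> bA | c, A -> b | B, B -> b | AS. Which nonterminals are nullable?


A nonterminal is nullable iff some alternative derives ε (directly, or every symbol in it is nullable)
Nullable: {}


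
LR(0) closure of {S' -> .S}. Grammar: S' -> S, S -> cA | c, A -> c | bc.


Start: S' -> .S
For each item with dot before a nonterminal B, add B -> .γ for every B-production
Closure: [S' -> .S, S -> .cA, S -> .c]


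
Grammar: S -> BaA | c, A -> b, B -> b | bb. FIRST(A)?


Per alternative of A: FIRST(b) = {b}
FIRST(A) = {b}


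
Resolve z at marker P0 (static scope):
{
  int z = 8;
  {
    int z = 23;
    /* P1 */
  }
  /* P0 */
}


z declared in the same block as P0
z = 8


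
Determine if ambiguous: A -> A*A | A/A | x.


'x*x/x' has two parse trees (no precedence encoded between * and /)
Ambiguous


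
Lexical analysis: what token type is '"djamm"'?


Pattern: double-quoted sequence
Type: STRING_LITERAL


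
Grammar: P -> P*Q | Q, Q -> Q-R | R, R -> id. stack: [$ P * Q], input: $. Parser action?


handle 'P*Q' on top; lookahead ∈ FOLLOW(P) = {*, $}
Action: reduce (P -> P*Q)


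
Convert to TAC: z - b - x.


Break into single-operator statements:
t1 = z - b
t2 = t1 - x


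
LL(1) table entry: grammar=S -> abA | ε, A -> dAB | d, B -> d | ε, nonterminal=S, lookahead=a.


For [S, a]: 'a' ∈ FIRST(abA)
Entry: S -> abA


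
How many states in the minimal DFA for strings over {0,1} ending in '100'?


Track the longest suffix of input matching a prefix of '100': 4 classes (prefixes of length 0..3)
Minimal DFA: 4 states


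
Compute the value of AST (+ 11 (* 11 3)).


Evaluate inner: (* 11 3) = 33
Evaluate root: (+ 11 33) = 44
Result: 44


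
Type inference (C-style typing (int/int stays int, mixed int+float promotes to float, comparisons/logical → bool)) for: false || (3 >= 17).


Operand types: bool || bool
Rule: logical operators take bool operands and yield bool
Result type: bool


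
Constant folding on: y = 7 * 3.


7 * 3 = 21 at compile time
Optimized: y = 21


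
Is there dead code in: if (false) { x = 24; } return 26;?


condition is constant false, so the whole block is unreachable
Dead: 'if (false) { x = 24; }'


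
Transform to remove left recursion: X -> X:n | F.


Left-recursive alternatives: X:n; non-recursive: F
Introduce X': X -> FX', X' -> :nX' | ε


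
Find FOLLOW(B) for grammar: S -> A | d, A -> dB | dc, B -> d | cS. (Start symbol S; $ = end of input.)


$ ∈ FOLLOW(S). For each A -> αBβ: add FIRST(β)\{ε} to FOLLOW(B); if β nullable, add FOLLOW(A).
FOLLOW(B) = {$}


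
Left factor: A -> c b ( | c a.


Common prefix: 'c'
Factored: A -> c A', A' -> b ( | a


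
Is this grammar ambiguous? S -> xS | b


right-linear, alternatives start with distinct terminals 'x' vs 'b': unique leftmost derivation
Unambiguous


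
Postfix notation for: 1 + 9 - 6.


Left to right (same or higher precedence on left)
Postfix: 1 9 + 6 -


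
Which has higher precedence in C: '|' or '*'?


'*' is multiplicative (level 10); '|' is bitwise OR (level 3)
Higher level binds tighter
'*' has higher precedence than '|'


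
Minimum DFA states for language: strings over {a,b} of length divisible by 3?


Track length mod 3: states 0..2, accept at 0
Minimal DFA: 3 states


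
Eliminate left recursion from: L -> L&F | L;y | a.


Left-recursive alternatives: L&F, L;y; non-recursive: a
Introduce L': L -> aL', L' -> &FL' | ;yL' | ε


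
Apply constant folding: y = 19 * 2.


19 * 2 = 38 at compile time
Optimized: y = 38


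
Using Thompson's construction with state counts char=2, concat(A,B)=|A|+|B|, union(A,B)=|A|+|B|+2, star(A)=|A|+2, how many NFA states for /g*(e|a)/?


Syntax tree has 3 char leaf(s), 1 union(s), 1 star(s)
chars contribute 3×2 = 6; each union adds +2; each star adds +2
Total: 6 + 2 + 2 = 10 states


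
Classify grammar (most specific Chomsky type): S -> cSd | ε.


Single nonterminal LHS, but c^n d^n is not regular
Classification: Type 2 (Context-Free)


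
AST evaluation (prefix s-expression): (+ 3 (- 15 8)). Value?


Evaluate inner: (- 15 8) = 7
Evaluate root: (+ 3 7) = 10
Result: 10


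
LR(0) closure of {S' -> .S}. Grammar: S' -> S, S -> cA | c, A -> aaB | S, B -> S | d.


Start: S' -> .S
For each item with dot before a nonterminal B, add B -> .γ for every B-production
Closure: [S' -> .S, S -> .cA, S -> .c]


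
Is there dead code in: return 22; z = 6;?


statement follows a return and is unreachable
Dead: 'z = 6'


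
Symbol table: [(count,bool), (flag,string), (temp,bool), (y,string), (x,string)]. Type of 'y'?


Lookup 'y' → type string


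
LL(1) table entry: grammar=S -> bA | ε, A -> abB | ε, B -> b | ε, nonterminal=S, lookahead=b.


For [S, b]: 'b' ∈ FIRST(bA)
Entry: S -> bA


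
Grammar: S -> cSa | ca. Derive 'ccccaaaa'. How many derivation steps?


Derivation: S => cSa => ccSaa => cccSaaa => ccccaaaa
Steps: 4


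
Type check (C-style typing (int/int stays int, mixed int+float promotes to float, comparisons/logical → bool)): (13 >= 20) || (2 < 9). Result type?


Operand types: bool || bool
Rule: logical operators take bool operands and yield bool
Result type: bool


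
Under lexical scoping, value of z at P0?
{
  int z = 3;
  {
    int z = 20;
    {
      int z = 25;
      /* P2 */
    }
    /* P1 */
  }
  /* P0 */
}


z declared in the same block as P0
z = 3


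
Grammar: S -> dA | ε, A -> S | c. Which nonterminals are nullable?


A nonterminal is nullable iff some alternative derives ε (directly, or every symbol in it is nullable)
Nullable: {A, S}


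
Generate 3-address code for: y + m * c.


Break into single-operator statements:
t1 = m * c
t2 = y + t1


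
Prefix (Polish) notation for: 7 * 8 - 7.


left-to-right (same/higher precedence on left): tree is (- (* 7 8) 7)
Prefix: - * 7 8 7


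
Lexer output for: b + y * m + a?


Scan left to right, longest-match per lexeme
Tokens: ID(b), OP(+), ID(y), OP(*), ID(m), OP(+), ID(a)


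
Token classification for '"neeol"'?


Pattern: double-quoted sequence
Type: STRING_LITERAL


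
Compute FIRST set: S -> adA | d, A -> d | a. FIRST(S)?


Per alternative of S: FIRST(adA) = {a}; FIRST(d) = {d}
FIRST(S) = {a, d}


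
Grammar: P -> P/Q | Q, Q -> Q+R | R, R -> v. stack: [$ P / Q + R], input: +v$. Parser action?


handle 'Q+R' on top
Action: reduce (Q -> Q+R)


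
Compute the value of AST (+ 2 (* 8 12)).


Evaluate inner: (* 8 12) = 96
Evaluate root: (+ 2 96) = 98
Result: 98


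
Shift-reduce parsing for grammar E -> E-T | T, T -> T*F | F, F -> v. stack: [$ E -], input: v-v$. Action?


no handle ('E-' is not any RHS); shift 'v'
Action: shift


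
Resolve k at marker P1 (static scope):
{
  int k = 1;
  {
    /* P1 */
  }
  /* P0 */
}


P1's block does not declare k; resolves to the enclosing declaration at depth 0
k = 1


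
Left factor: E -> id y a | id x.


Common prefix: 'id'
Factored: E -> id E', E' -> y a | x


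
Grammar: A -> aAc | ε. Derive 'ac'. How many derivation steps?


Derivation: A => aAc => ac
Steps: 2


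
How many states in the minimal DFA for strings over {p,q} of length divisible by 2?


Track length mod 2: states 0..1, accept at 0
Minimal DFA: 2 states


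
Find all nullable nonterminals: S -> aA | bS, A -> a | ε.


A nonterminal is nullable iff some alternative derives ε (directly, or every symbol in it is nullable)
Nullable: {A}


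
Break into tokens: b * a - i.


Scan left to right, longest-match per lexeme
Tokens: ID(b), OP(*), ID(a), OP(-), ID(i)


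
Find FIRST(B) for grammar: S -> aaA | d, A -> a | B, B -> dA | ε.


Per alternative of B: FIRST(dA) = {d}; FIRST(ε) = {ε}
FIRST(B) = {d, ε}


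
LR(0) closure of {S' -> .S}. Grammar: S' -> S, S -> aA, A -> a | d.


Start: S' -> .S
For each item with dot before a nonterminal B, add B -> .γ for every B-production
Closure: [S' -> .S, S -> .aA]


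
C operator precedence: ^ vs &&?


'^' is bitwise XOR (level 4); '&&' is logical AND (level 2)
Higher level binds tighter
'^' has higher precedence than '&&'


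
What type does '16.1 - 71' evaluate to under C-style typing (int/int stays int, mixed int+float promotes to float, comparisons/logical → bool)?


Operand types: float - int
Rule: mixed int/float promotes to float; int/int stays int
Result type: float


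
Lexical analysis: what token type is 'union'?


Pattern: reserved word
Type: KEYWORD


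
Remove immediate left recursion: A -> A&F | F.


Left-recursive alternatives: A&F; non-recursive: F
Introduce A': A -> FA', A' -> &FA' | ε


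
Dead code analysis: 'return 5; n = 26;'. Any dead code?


statement follows a return and is unreachable
Dead: 'n = 26'


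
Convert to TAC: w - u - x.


Break into single-operator statements:
t1 = w - u
t2 = t1 - x


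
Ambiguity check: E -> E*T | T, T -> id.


precedence layered via separate nonterminal T: deterministic
Unambiguous


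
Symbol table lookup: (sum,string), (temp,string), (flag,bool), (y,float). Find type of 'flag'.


Lookup 'flag' → type bool


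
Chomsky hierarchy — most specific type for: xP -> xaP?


LHS has context (more than one symbol) and |LHS| ≤ |RHS|
Classification: Type 1 (Context-Sensitive)


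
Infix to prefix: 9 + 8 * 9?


'*' binds tighter: tree is (+ 9 (* 8 9))
Prefix: + 9 * 8 9


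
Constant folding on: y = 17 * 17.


17 * 17 = 289 at compile time
Optimized: y = 289


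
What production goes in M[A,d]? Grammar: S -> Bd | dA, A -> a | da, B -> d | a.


For [A, d]: 'd' ∈ FIRST(da)
Entry: A -> da


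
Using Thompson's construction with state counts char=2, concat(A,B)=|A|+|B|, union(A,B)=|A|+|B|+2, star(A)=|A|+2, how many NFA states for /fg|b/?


Syntax tree has 3 char leaf(s), 1 union(s), 0 star(s)
chars contribute 3×2 = 6; each union adds +2; each star adds +2
Total: 6 + 2 + 0 = 8 states


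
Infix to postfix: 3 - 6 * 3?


* has higher precedence, evaluate 6*3 first
Postfix: 3 6 3 * -


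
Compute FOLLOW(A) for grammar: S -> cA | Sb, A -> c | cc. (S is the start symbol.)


$ ∈ FOLLOW(S). For each A -> αBβ: add FIRST(β)\{ε} to FOLLOW(B); if β nullable, add FOLLOW(A).
FOLLOW(A) = {$, b}


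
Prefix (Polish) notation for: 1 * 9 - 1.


left-to-right (same/higher precedence on left): tree is (- (* 1 9) 1)
Prefix: - * 1 9 1


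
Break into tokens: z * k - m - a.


Scan left to right, longest-match per lexeme
Tokens: ID(z), OP(*), ID(k), OP(-), ID(m), OP(-), ID(a)


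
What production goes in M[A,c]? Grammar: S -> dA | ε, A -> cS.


For [A, c]: 'c' ∈ FIRST(cS)
Entry: A -> cS


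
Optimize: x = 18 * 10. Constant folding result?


18 * 10 = 180 at compile time
Optimized: x = 180


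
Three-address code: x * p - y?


Break into single-operator statements:
t1 = x * p
t2 = t1 - y


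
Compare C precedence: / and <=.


'/' is multiplicative (level 10); '<=' is relational (level 7)
Higher level binds tighter
'/' has higher precedence than '<='


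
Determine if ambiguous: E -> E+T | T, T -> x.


precedence layered via separate nonterminal T: deterministic
Unambiguous


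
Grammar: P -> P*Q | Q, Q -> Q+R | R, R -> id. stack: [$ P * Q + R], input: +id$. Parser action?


handle 'Q+R' on top
Action: reduce (Q -> Q+R)


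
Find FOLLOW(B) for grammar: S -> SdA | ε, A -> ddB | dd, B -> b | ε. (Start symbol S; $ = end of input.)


$ ∈ FOLLOW(S). For each A -> αBβ: add FIRST(β)\{ε} to FOLLOW(B); if β nullable, add FOLLOW(A).
FOLLOW(B) = {$, d}


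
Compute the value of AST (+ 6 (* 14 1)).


Evaluate inner: (* 14 1) = 14
Evaluate root: (+ 6 14) = 20
Result: 20


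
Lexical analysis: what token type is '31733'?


Pattern: digits only
Type: INTEGER_LITERAL


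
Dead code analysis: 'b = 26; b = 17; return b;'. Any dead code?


first assignment to b is overwritten before any read
Dead: 'b = 26'


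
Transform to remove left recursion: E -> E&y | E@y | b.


Left-recursive alternatives: E&y, E@y; non-recursive: b
Introduce E': E -> bE', E' -> &yE' | @yE' | ε


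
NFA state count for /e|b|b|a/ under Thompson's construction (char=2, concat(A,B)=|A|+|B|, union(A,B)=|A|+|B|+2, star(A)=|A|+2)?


Syntax tree has 4 char leaf(s), 3 union(s), 0 star(s)
chars contribute 4×2 = 8; each union adds +2; each star adds +2
Total: 8 + 6 + 0 = 14 states


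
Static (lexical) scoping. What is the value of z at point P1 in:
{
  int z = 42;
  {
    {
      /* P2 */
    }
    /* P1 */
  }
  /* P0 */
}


P1's block does not declare z; resolves to the enclosing declaration at depth 0
z = 42


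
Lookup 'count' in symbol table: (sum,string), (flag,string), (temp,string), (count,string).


Lookup 'count' → type string


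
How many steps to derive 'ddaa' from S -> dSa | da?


Derivation: S => dSa => ddaa
Steps: 2


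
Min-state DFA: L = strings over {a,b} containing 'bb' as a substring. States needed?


KMP-style automaton: 2 progress states + 1 absorbing accept = 3
Minimal DFA: 3 states


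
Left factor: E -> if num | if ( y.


Common prefix: 'if'
Factored: E -> if E', E' -> num | ( y


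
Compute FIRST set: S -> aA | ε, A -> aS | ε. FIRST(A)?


Per alternative of A: FIRST(aS) = {a}; FIRST(ε) = {ε}
FIRST(A) = {a, ε}


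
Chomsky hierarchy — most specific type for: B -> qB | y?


Right-linear: every RHS is a terminal or a terminal followed by one nonterminal
Classification: Type 3 (Regular)


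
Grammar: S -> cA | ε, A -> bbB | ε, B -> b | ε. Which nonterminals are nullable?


A nonterminal is nullable iff some alternative derives ε (directly, or every symbol in it is nullable)
Nullable: {A, B, S}


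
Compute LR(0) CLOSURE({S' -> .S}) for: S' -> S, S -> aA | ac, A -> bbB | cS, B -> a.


Start: S' -> .S
For each item with dot before a nonterminal B, add B -> .γ for every B-production
Closure: [S' -> .S, S -> .aA, S -> .ac]


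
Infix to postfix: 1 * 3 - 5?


Left to right (same or higher precedence on left)
Postfix: 1 3 * 5 -


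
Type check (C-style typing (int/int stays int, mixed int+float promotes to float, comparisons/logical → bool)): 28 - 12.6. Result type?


Operand types: int - float
Rule: mixed int/float promotes to float; int/int stays int
Result type: float


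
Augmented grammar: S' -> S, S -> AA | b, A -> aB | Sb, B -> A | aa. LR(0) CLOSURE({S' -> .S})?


Start: S' -> .S
For each item with dot before a nonterminal B, add B -> .γ for every B-production
Closure: [S' -> .S, S -> .AA, S -> .b, A -> .aB, A -> .Sb]


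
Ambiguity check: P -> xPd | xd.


balanced x^n…d^n: each string has a unique parse
Unambiguous


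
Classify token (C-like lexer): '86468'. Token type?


Pattern: digits only
Type: INTEGER_LITERAL


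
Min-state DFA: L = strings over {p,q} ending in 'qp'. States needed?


Track the longest suffix of input matching a prefix of 'qp': 3 classes (prefixes of length 0..2)
Minimal DFA: 3 states


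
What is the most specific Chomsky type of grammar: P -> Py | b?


Left-linear: every RHS is a terminal or one nonterminal followed by a terminal
Classification: Type 3 (Regular)


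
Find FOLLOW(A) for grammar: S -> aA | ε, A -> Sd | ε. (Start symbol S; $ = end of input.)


$ ∈ FOLLOW(S). For each A -> αBβ: add FIRST(β)\{ε} to FOLLOW(B); if β nullable, add FOLLOW(A).
FOLLOW(A) = {$, d}


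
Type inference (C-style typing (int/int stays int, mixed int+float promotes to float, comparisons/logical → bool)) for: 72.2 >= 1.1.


Operand types: float >= float
Rule: comparison yields bool
Result type: bool


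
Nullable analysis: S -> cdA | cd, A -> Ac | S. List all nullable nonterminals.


A nonterminal is nullable iff some alternative derives ε (directly, or every symbol in it is nullable)
Nullable: {}


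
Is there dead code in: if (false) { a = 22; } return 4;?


condition is constant false, so the whole block is unreachable
Dead: 'if (false) { a = 22; }'


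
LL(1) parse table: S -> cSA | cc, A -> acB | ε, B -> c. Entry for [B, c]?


For [B, c]: 'c' ∈ FIRST(c)
Entry: B -> c


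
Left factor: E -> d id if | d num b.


Common prefix: 'd'
Factored: E -> d E', E' -> id if | num b


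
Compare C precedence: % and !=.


'%' is multiplicative (level 10); '!=' is equality (level 6)
Higher level binds tighter
'%' has higher precedence than '!='


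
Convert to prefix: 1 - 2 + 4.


left-to-right (same/higher precedence on left): tree is (+ (- 1 2) 4)
Prefix: + - 1 2 4


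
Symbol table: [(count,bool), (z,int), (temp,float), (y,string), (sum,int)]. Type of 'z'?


Lookup 'z' → type int


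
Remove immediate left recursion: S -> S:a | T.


Left-recursive alternatives: S:a; non-recursive: T
Introduce S': S -> TS', S' -> :aS' | ε


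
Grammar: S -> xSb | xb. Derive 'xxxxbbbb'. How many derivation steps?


Derivation: S => xSb => xxSbb => xxxSbbb => xxxxbbbb
Steps: 4


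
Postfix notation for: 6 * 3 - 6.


Left to right (same or higher precedence on left)
Postfix: 6 3 * 6 -


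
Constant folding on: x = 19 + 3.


19 + 3 = 22 at compile time
Optimized: x = 22


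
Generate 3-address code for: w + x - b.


Break into single-operator statements:
t1 = w + x
t2 = t1 - b


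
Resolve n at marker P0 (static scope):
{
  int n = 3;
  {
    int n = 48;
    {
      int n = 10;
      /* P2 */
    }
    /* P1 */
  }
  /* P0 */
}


n declared in the same block as P0
n = 3


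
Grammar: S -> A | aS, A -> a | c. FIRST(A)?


Per alternative of A: FIRST(a) = {a}; FIRST(c) = {c}
FIRST(A) = {a, c}


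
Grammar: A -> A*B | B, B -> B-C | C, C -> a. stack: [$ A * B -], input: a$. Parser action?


no handle; shift 'a'
Action: shift


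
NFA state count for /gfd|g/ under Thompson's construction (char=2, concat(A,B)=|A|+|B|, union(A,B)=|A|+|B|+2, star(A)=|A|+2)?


Syntax tree has 4 char leaf(s), 1 union(s), 0 star(s)
chars contribute 4×2 = 8; each union adds +2; each star adds +2
Total: 8 + 2 + 0 = 10 states


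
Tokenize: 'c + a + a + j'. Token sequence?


Scan left to right, longest-match per lexeme
Tokens: ID(c), OP(+), ID(a), OP(+), ID(a), OP(+), ID(j)


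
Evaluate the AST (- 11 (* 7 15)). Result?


Evaluate inner: (* 7 15) = 105
Evaluate root: (- 11 105) = -94
Result: -94


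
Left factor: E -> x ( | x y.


Common prefix: 'x'
Factored: E -> x E', E' -> ( | y


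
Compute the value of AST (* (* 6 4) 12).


Evaluate inner: (* 6 4) = 24
Evaluate root: (* 24 12) = 288
Result: 288


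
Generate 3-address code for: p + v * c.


Break into single-operator statements:
t1 = v * c
t2 = p + t1


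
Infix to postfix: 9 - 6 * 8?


* has higher precedence, evaluate 6*8 first
Postfix: 9 6 8 * -


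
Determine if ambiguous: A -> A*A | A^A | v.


'v*v^v' has two parse trees (no precedence encoded between * and ^)
Ambiguous


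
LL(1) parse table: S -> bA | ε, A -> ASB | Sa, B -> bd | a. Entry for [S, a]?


For [S, a]: ε is nullable and 'a' ∈ FOLLOW(S)
Entry: S -> ε


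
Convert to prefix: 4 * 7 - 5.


left-to-right (same/higher precedence on left): tree is (- (* 4 7) 5)
Prefix: - * 4 7 5


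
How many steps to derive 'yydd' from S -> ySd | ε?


Derivation: S => ySd => yySdd => yydd
Steps: 3


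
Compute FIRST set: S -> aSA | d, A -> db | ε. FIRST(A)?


Per alternative of A: FIRST(db) = {d}; FIRST(ε) = {ε}
FIRST(A) = {d, ε}


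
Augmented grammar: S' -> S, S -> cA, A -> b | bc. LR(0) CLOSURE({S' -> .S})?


Start: S' -> .S
For each item with dot before a nonterminal B, add B -> .γ for every B-production
Closure: [S' -> .S, S -> .cA]


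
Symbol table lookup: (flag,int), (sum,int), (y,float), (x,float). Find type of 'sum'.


Lookup 'sum' → type int


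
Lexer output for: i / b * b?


Scan left to right, longest-match per lexeme
Tokens: ID(i), OP(/), ID(b), OP(*), ID(b)


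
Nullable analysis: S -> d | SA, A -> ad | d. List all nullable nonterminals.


A nonterminal is nullable iff some alternative derives ε (directly, or every symbol in it is nullable)
Nullable: {}


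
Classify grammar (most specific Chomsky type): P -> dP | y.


Right-linear: every RHS is a terminal or a terminal followed by one nonterminal
Classification: Type 3 (Regular)


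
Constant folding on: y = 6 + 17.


6 + 17 = 23 at compile time
Optimized: y = 23


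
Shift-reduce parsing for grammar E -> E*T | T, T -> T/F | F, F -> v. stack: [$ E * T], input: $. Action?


handle 'E*T' on top; lookahead ∈ FOLLOW(E) = {*, $}
Action: reduce (E -> E*T)


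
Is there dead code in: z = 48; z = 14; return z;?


first assignment to z is overwritten before any read
Dead: 'z = 48'


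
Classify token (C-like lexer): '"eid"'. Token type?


Pattern: double-quoted sequence
Type: STRING_LITERAL


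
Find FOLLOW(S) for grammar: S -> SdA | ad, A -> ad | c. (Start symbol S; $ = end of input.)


$ ∈ FOLLOW(S). For each A -> αBβ: add FIRST(β)\{ε} to FOLLOW(B); if β nullable, add FOLLOW(A).
FOLLOW(S) = {$, d}


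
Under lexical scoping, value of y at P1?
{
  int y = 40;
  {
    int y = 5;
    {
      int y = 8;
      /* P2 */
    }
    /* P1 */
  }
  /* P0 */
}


y declared in the same block as P1
y = 5


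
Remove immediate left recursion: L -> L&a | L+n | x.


Left-recursive alternatives: L&a, L+n; non-recursive: x
Introduce L': L -> xL', L' -> &aL' | +nL' | ε


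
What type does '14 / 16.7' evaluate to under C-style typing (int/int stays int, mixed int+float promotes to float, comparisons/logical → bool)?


Operand types: int / float
Rule: mixed int/float promotes to float; int/int stays int
Result type: float


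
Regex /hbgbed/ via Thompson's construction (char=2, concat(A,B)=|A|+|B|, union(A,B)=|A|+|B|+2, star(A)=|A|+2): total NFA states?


Syntax tree has 6 char leaf(s), 0 union(s), 0 star(s)
chars contribute 6×2 = 12; each union adds +2; each star adds +2
Total: 12 + 0 + 0 = 12 states


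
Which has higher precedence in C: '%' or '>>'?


'%' is multiplicative (level 10); '>>' is shift (level 8)
Higher level binds tighter
'%' has higher precedence than '>>'


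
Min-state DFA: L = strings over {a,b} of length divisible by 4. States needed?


Track length mod 4: states 0..3, accept at 0
Minimal DFA: 4 states


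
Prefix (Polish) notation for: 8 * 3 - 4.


left-to-right (same/higher precedence on left): tree is (- (* 8 3) 4)
Prefix: - * 8 3 4


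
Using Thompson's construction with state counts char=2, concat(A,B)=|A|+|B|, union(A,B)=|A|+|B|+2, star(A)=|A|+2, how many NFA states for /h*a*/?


Syntax tree has 2 char leaf(s), 0 union(s), 2 star(s)
chars contribute 2×2 = 4; each union adds +2; each star adds +2
Total: 4 + 0 + 4 = 8 states


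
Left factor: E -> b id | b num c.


Common prefix: 'b'
Factored: E -> b E', E' -> id | num c


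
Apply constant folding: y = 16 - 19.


16 - 19 = -3 at compile time
Optimized: y = -3


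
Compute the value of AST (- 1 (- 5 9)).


Evaluate inner: (- 5 9) = -4
Evaluate root: (- 1 -4) = 5
Result: 5


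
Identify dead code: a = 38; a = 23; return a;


first assignment to a is overwritten before any read
Dead: 'a = 38'


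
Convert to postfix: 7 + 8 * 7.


* has higher precedence, evaluate 8*7 first
Postfix: 7 8 7 * +


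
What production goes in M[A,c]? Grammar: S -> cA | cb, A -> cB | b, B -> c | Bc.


For [A, c]: 'c' ∈ FIRST(cB)
Entry: A -> cB


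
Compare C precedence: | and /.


'/' is multiplicative (level 10); '|' is bitwise OR (level 3)
Higher level binds tighter
'/' has higher precedence than '|'


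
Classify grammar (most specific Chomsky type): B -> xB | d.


Right-linear: every RHS is a terminal or a terminal followed by one nonterminal
Classification: Type 3 (Regular)


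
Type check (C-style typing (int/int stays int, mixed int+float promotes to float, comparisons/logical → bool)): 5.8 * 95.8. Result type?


Operand types: float * float
Rule: mixed int/float promotes to float; int/int stays int
Result type: float


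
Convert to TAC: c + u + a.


Break into single-operator statements:
t1 = c + u
t2 = t1 + a


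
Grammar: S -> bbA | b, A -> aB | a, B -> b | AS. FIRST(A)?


Per alternative of A: FIRST(aB) = {a}; FIRST(a) = {a}
FIRST(A) = {a}


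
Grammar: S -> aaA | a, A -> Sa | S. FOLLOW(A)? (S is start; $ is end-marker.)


$ ∈ FOLLOW(S). For each A -> αBβ: add FIRST(β)\{ε} to FOLLOW(B); if β nullable, add FOLLOW(A).
FOLLOW(A) = {$, a}
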